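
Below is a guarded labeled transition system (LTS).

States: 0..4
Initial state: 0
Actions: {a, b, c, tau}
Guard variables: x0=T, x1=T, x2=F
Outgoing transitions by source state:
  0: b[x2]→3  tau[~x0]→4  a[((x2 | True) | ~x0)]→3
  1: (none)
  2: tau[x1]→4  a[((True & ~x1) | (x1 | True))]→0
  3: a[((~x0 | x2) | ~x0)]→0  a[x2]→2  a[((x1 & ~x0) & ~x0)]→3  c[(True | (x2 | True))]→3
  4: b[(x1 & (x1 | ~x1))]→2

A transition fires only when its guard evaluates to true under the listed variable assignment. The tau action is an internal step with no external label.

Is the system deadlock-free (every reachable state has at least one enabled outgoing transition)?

Answer: DEADLOCK-FREE

Analysis:
R = {0,3}
  0: a→3  [1 exit(s)]
  3: c→3  [1 exit(s)]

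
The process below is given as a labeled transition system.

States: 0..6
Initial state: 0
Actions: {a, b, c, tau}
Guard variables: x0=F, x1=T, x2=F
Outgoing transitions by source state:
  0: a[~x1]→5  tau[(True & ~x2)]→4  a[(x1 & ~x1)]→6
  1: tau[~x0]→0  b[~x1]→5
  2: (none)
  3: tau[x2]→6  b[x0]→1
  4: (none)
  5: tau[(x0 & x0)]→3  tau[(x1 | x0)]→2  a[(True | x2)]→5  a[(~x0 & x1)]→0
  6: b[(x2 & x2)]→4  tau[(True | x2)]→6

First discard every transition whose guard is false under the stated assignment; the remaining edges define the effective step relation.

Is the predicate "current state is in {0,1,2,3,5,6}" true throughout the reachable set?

Allowed set {0,1,2,3,5,6}
Reach set: {0,4}
  0: ✓
  4: VIOLATES
counterexample path to 4: tau

Answer: INVARIANT VIOLATED at state 4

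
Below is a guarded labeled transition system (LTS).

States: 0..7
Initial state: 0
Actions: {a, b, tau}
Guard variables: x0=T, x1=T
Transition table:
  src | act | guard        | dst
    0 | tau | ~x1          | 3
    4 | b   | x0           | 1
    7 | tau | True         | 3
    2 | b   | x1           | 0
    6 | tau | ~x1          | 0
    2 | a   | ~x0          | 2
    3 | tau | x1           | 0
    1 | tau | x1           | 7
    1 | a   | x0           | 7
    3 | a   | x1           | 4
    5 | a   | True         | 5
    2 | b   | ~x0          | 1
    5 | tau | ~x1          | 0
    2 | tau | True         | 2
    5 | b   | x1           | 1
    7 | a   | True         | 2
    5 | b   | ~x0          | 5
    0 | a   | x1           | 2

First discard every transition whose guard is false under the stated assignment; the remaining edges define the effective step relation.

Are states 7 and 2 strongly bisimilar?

Refine partition for ~:
  π0 = {{0,1,2,3,4,5,6,7}}
  π1 = {{0},{1,3,7},{2},{4},{5},{6}}
  π2 = {{0},{1},{2},{3},{4},{5},{6},{7}}
stable after 3 split(s): 8 block(s)
class of 7: {7}; class of 2: {2}

Answer: NOT BISIMILAR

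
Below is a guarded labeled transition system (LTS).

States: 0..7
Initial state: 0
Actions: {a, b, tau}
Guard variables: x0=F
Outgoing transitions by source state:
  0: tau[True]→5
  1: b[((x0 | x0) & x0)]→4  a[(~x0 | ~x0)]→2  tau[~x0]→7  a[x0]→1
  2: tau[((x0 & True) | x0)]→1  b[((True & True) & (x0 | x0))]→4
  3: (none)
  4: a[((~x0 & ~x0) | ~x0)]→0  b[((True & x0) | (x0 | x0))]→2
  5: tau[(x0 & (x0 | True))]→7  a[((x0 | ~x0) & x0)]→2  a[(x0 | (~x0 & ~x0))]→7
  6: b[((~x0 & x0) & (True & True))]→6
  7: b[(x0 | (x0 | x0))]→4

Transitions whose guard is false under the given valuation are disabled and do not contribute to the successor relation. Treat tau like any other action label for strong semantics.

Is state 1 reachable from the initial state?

Guard filter leaves 5 enabled edge(s).
Layer 0: {0}
Layer 1: {5}  total {0,5}
Layer 2: {7}  total {0,5,7}
Reachable = {0,5,7}

Answer: UNREACHABLE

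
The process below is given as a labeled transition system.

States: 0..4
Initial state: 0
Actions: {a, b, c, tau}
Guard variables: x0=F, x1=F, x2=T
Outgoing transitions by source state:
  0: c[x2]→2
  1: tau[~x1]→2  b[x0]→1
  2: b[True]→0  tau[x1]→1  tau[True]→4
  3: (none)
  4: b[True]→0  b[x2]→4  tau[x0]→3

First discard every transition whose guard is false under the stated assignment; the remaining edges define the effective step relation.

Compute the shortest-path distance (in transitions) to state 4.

Breadth-first toward 4:
  L0 = {0}
  L1 = {2}
  L2 = {4}
4 enters at depth 2; path c·tau

Answer: 2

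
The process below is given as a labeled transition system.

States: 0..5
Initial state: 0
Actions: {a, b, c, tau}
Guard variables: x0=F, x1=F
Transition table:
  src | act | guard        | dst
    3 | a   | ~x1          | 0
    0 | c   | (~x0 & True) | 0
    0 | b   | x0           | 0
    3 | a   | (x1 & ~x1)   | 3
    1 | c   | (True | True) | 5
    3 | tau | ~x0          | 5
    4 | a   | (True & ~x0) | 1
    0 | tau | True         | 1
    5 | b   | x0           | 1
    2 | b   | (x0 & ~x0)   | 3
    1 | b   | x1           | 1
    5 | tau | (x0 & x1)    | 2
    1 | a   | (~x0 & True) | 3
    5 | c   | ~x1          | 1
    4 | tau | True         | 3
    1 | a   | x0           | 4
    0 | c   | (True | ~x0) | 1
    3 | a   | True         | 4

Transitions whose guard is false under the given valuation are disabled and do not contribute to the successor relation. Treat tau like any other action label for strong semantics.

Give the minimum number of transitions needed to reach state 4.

Answer: 3

Working:
Breadth-first toward 4:
  Layer 0: {0}
  Layer 1: {1}
  Layer 2: {3,5}
  Layer 3: {4}
4 enters at depth 3; path c·a·a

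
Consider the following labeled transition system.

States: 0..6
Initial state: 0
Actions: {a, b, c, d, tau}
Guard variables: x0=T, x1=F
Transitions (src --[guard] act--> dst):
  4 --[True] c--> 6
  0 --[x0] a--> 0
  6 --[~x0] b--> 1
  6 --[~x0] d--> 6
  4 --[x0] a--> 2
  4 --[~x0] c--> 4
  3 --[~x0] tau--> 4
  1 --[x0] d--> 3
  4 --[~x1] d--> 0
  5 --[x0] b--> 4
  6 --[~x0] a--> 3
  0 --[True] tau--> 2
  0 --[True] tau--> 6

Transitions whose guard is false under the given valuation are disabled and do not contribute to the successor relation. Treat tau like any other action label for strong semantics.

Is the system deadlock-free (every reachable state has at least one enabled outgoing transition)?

R = {0,2,6}
  0: a→0  tau→2  tau→6  [3 out]
  2: ∅  [deadlock]
  6: ∅  [deadlock]
Path to 2: tau

Answer: DEADLOCK at state 2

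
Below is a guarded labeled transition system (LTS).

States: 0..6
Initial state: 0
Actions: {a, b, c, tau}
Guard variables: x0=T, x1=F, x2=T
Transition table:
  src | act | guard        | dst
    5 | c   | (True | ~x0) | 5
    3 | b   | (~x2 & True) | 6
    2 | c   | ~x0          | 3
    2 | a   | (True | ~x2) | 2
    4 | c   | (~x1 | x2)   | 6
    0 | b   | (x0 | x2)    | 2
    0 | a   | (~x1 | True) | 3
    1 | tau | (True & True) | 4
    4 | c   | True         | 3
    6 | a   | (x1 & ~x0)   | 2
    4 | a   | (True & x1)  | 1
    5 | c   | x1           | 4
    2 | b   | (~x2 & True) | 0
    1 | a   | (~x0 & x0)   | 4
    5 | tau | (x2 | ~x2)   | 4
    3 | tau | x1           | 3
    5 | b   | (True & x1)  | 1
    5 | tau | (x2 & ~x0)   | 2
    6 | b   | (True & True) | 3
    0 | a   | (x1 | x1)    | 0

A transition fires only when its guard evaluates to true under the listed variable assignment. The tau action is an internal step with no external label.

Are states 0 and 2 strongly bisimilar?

Compute ~ classes (split until stable):
  round 0: {{0,1,2,3,4,5,6}}
  round 1: {{0},{1},{2},{3},{4},{5},{6}}
Fixed point at round 2; 7 class(es).
0∈{0}, 2∈{2}

Answer: NOT BISIMILAR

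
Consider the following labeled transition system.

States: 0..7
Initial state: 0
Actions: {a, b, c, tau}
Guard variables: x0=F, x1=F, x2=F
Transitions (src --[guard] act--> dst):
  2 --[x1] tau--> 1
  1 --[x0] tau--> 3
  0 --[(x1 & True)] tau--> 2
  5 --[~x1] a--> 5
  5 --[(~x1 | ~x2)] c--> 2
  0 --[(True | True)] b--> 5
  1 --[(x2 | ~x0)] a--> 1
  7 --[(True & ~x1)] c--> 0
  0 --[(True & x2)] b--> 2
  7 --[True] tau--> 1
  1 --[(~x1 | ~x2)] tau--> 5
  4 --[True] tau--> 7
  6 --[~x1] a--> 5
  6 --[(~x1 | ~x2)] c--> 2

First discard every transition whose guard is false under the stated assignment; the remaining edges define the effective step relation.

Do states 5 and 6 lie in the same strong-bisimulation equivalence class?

Answer: BISIMILAR

Working:
Bisimulation quotient by refinement:
  π0 = {{0,1,2,3,4,5,6,7}}
  π1 = {{0},{1},{2,3},{4},{5,6},{7}}
Fixed point at round 2; 6 class(es).
[5]={5,6}  [6]={5,6}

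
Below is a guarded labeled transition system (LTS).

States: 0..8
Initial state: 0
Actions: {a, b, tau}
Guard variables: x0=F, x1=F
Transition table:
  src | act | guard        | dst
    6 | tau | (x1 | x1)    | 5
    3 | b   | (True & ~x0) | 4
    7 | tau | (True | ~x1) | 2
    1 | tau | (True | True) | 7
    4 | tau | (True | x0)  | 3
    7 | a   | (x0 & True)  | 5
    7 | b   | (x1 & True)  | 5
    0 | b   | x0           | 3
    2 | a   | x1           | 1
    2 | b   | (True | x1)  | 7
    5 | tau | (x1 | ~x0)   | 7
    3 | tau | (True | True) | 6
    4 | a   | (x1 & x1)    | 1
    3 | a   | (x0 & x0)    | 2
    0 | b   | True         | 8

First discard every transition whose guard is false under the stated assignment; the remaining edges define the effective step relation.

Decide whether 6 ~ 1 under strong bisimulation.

Refine partition for ~:
  π0 = {{0,1,2,3,4,5,6,7,8}}
  π1 = {{0,2},{1,4,5,7},{3},{6,8}}
  π2 = {{0},{1,5},{2},{3},{4},{6,8},{7}}
stable after 3 split(s): 7 block(s)
6∈{6,8}, 1∈{1,5}

Answer: NOT BISIMILAR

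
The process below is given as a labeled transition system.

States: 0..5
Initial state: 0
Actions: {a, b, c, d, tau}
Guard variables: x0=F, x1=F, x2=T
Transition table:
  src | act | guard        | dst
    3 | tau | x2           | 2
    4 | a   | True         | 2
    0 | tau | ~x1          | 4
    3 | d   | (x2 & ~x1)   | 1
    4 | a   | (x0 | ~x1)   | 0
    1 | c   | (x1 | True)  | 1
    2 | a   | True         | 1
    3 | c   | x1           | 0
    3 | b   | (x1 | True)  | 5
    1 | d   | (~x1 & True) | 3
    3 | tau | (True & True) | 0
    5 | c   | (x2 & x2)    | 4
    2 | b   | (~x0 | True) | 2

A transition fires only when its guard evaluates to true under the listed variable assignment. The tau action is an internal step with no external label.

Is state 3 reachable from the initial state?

After dropping false guards: 12 live edges.
L0 = {0}
L1 = {4}  total {0,4}
L2 = {2}  total {0,2,4}
L3 = {1}  total {0,1,2,4}
L4 = {3}  total {0,1,2,3,4}
L5 = {5}  total {0,1,2,3,4,5}
Reach set: {0,1,2,3,4,5}
trace reaching 3: tau·a·a·d

Answer: REACHABLE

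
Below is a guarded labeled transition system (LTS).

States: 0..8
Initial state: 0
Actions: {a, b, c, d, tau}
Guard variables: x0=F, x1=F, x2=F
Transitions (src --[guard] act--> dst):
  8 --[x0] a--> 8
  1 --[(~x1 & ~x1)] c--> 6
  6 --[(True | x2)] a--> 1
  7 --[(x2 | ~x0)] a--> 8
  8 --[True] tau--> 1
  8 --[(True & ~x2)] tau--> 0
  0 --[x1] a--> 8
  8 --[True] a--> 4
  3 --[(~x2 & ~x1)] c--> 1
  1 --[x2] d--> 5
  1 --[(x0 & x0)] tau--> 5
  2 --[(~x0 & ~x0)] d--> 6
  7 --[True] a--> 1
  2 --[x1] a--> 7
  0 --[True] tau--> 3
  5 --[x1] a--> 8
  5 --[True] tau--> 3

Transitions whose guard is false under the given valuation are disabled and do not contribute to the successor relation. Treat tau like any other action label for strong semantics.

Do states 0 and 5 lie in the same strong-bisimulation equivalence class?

Refine partition for ~:
  round 0: {{0,1,2,3,4,5,6,7,8}}
  round 1: {{0,5},{1,3},{2},{4},{6,7},{8}}
  round 2: {{0,5},{1},{2},{3},{4},{6},{7},{8}}
8 equivalence class(es) (converged in 3)
0∈{0,5}, 5∈{0,5}

Answer: BISIMILAR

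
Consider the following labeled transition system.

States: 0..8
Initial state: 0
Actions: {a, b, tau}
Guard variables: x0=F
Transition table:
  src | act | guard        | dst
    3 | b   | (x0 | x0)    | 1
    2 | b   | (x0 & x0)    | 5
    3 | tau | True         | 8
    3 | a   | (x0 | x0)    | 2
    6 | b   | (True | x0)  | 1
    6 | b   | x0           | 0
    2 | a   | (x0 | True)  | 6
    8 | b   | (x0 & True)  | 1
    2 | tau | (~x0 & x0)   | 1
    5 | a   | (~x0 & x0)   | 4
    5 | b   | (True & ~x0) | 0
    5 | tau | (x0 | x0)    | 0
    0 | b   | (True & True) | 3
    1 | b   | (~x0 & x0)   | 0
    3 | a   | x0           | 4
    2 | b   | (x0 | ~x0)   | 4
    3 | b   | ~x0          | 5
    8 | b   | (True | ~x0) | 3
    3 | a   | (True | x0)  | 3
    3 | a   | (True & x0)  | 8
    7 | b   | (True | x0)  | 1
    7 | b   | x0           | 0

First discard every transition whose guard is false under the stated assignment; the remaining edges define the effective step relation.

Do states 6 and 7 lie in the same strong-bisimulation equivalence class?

Answer: BISIMILAR

Analysis:
Bisimulation quotient by refinement:
  π0 = {{0,1,2,3,4,5,6,7,8}}
  π1 = {{0,5,6,7,8},{1,4},{2},{3}}
  π2 = {{0,8},{1,4},{2},{3},{5},{6,7}}
stable after 3 split(s): 6 block(s)
6∈{6,7}, 7∈{6,7}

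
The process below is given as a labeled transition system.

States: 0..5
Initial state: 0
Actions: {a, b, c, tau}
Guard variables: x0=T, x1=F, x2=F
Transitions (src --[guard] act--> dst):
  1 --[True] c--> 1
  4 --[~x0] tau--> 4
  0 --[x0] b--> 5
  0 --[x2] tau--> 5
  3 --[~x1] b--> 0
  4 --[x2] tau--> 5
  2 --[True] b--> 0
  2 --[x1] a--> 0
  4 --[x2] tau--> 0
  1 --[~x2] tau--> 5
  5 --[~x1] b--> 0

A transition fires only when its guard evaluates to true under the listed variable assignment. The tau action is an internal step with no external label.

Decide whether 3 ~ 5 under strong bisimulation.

Answer: BISIMILAR

Trace:
Bisimulation quotient by refinement:
  π0 = {{0,1,2,3,4,5}}
  π1 = {{0,2,3,5},{1},{4}}
Fixed point at round 2; 3 class(es).
[3]={0,2,3,5}  [5]={0,2,3,5}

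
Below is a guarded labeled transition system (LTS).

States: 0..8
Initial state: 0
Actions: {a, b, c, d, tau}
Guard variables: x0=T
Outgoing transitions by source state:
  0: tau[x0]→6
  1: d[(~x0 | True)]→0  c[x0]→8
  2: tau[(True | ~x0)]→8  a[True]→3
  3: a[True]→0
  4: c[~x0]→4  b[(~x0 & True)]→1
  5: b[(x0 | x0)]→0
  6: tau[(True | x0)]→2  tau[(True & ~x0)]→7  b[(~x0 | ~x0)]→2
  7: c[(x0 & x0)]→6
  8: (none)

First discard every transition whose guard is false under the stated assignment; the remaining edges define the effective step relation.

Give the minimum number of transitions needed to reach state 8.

Answer: 3

Working:
BFS to 8:
  L0 = {0}
  L1 = {6}
  L2 = {2}
  L3 = {3,8}
depth(8)=3, e.g. tau·tau·tau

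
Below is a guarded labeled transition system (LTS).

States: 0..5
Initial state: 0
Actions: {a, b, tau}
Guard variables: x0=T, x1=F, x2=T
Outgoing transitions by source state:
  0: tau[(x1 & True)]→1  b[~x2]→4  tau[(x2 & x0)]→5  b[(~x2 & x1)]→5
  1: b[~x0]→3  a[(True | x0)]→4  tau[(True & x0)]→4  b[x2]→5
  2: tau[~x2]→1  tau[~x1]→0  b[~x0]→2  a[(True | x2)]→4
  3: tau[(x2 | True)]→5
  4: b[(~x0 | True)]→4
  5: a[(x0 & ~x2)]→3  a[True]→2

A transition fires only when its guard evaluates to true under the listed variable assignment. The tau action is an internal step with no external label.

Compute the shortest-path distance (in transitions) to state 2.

Layered search for 2:
  L0 = {0}
  L1 = {5}
  L2 = {2}
depth(2)=2, e.g. tau·a

Answer: 2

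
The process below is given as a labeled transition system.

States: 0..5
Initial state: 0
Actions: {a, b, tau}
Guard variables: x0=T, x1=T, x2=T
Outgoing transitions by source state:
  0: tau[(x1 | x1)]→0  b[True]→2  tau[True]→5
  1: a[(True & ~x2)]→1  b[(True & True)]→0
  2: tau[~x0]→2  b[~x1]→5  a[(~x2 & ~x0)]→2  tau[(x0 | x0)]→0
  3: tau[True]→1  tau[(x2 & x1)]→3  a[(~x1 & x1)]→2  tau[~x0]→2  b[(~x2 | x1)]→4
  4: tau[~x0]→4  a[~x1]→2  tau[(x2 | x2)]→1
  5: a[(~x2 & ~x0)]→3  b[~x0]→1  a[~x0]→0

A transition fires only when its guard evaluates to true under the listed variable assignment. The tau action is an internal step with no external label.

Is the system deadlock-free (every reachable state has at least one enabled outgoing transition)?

R = {0,2,5}
  0: b→2  tau→0  tau→5  [3 out]
  2: tau→0  [1 out]
  5: ∅  [STUCK]
trace reaching 5: tau

Answer: DEADLOCK at state 5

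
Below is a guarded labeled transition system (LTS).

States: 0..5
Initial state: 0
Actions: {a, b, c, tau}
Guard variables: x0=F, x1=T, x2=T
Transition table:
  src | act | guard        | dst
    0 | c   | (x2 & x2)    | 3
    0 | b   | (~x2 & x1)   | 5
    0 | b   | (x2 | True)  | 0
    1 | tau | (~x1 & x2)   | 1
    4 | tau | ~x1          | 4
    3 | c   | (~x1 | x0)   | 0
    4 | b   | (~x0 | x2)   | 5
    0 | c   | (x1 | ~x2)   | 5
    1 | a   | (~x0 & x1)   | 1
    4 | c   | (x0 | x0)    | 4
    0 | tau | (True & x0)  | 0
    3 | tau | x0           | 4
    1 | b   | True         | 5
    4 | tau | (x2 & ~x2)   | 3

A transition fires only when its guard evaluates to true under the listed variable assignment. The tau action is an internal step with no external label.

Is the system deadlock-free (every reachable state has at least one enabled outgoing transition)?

R = {0,3,5}
  0: b→0  c→3  c→5  [3 out]
  3: ∅  [deadlock]
  5: ∅  [deadlock]
trace reaching 3: c

Answer: DEADLOCK at state 3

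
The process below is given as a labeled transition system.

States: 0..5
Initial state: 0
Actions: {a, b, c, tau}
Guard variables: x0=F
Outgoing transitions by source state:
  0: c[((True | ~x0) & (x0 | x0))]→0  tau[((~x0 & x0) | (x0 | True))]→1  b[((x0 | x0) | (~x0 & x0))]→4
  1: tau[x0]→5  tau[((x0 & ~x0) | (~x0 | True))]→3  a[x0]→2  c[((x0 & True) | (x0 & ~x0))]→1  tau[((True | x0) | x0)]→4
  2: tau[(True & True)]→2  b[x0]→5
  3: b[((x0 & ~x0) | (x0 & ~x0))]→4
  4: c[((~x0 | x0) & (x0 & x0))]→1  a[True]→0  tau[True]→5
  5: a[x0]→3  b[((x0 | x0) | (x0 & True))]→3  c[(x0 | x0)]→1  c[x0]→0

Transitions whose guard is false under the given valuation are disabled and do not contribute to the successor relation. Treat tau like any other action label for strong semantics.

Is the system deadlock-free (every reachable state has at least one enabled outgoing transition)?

Answer: DEADLOCK at state 3

Analysis:
R = {0,1,3,4,5}
  0: tau→1  [deg 1]
  1: tau→3  tau→4  [deg 2]
  3: ∅  [STUCK]
  4: a→0  tau→5  [deg 2]
  5: ∅  [STUCK]
trace reaching 3: tau·tau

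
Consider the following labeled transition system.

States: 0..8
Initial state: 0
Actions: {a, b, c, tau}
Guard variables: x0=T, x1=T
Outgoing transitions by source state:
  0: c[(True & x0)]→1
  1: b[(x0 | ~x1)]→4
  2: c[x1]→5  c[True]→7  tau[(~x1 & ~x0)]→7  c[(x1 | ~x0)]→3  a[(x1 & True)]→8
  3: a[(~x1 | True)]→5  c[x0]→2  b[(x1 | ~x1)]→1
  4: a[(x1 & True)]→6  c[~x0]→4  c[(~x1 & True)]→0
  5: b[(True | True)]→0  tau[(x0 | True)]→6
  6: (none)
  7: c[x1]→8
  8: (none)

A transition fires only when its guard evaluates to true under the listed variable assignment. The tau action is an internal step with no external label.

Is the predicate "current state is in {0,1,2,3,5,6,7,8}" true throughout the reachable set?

Answer: INVARIANT VIOLATED at state 4

Analysis:
Inv-set: {0,1,2,3,5,6,7,8}
Reachable = {0,1,4,6}
  0: safe
  1: safe
  4: outside
  6: safe
witness against invariant: c·b → 4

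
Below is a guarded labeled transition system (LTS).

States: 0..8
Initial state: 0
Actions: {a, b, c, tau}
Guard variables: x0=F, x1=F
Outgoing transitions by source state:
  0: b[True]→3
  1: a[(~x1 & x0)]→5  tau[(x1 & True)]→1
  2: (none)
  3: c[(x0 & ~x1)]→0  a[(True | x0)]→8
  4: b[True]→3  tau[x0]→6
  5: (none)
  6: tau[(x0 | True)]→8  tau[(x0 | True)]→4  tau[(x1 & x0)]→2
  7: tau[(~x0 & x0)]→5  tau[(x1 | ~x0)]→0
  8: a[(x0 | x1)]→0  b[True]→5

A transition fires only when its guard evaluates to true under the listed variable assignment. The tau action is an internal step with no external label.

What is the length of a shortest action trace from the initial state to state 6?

BFS to 6:
  L0 = {0}
  L1 = {3}
  L2 = {8}
  L3 = {5}
6 never appears.

Answer: UNREACHABLE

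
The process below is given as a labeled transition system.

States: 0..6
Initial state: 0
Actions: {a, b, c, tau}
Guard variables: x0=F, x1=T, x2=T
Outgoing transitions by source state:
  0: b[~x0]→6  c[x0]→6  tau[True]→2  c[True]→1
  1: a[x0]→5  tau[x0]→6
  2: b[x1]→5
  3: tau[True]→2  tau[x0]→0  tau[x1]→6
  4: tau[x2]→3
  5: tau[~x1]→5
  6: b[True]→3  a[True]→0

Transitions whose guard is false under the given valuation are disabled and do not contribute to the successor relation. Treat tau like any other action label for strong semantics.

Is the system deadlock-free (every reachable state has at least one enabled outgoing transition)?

Answer: DEADLOCK at state 1

Trace:
Reach set: {0,1,2,3,5,6}
  0: b→6  c→1  tau→2  [3 exit(s)]
  1: ∅  [no exit]
  2: b→5  [1 exit(s)]
  3: tau→2  tau→6  [2 exit(s)]
  5: ∅  [no exit]
  6: a→0  b→3  [2 exit(s)]
Path to 1: c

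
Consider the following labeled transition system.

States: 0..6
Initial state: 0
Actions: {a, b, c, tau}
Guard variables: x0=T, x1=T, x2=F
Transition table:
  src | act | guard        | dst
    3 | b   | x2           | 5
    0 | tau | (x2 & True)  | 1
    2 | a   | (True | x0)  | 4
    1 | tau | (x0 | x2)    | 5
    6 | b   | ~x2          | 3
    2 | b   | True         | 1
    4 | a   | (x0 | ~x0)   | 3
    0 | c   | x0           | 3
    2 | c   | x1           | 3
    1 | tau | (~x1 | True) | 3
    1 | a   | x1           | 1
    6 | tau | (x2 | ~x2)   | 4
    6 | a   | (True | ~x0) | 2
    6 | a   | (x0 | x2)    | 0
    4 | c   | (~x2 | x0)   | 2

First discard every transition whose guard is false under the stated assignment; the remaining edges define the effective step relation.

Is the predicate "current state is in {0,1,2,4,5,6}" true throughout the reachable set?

Answer: INVARIANT VIOLATED at state 3

Analysis:
Safe = {0,1,2,4,5,6}
Reach set: {0,3}
  0: ok
  3: outside
witness against invariant: c → 3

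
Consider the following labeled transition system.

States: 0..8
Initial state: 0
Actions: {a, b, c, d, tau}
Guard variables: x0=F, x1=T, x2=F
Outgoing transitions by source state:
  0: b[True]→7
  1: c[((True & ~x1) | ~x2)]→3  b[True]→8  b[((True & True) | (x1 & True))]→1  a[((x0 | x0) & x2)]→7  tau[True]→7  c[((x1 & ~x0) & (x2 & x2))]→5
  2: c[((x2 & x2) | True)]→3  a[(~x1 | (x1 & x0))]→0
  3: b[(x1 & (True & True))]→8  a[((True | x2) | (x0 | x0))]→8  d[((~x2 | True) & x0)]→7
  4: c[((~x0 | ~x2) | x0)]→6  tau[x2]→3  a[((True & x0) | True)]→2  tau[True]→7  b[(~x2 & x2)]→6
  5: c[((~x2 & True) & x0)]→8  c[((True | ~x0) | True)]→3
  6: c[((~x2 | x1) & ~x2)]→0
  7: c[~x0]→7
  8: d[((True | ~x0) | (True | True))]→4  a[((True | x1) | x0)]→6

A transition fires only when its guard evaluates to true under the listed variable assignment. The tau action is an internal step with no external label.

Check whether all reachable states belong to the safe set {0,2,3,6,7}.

Allowed set {0,2,3,6,7}
Reachable = {0,7}
  0: ✓
  7: ✓

Answer: INVARIANT HOLDS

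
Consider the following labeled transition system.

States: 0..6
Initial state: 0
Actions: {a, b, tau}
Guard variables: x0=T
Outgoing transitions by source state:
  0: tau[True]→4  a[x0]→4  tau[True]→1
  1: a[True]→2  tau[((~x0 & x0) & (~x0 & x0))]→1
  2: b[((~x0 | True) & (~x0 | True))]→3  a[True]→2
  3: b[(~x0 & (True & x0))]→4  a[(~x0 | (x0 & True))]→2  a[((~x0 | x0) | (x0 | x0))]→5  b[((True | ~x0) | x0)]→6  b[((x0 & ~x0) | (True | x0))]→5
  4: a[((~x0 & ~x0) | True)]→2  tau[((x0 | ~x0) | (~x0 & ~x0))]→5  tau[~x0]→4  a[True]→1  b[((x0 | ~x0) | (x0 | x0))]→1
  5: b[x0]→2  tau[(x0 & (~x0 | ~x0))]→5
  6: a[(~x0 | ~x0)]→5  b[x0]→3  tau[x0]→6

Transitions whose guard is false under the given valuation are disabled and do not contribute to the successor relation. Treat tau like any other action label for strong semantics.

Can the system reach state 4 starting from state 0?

17 transition(s) survive guard evaluation.
L0 = {0}
L1 = {1,4}  now seen {0,1,4}
L2 = {2,5}  now seen {0,1,2,4,5}
L3 = {3}  now seen {0,1,2,3,4,5}
L4 = {6}  now seen {0,1,2,3,4,5,6}
Reach set: {0,1,2,3,4,5,6}
witness 4: tau

Answer: REACHABLE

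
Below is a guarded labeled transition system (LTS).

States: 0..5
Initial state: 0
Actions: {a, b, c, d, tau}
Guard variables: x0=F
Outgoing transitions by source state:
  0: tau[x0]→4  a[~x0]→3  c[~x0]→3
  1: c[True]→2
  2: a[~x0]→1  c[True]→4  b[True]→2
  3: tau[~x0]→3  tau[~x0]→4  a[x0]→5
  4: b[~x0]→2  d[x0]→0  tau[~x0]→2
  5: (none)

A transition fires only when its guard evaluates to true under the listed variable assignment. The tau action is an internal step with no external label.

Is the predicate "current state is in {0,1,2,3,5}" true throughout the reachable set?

Answer: INVARIANT VIOLATED at state 4

Working:
Inv-set: {0,1,2,3,5}
Reachable = {0,1,2,3,4}
  0: ok
  1: ok
  2: ok
  3: ok
  4: outside
counterexample path to 4: a·tau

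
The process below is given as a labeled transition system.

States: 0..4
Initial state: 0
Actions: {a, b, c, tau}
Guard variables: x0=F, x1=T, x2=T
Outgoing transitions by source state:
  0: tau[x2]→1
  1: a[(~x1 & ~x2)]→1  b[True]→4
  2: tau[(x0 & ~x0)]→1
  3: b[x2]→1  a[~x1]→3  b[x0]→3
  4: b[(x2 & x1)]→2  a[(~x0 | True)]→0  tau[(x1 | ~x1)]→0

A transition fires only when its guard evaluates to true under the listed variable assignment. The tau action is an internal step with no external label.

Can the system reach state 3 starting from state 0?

Guard filter leaves 6 enabled edge(s).
depth 0: {0}
depth 1: {1}  cumulative {0,1}
depth 2: {4}  cumulative {0,1,4}
depth 3: {2}  cumulative {0,1,2,4}
Reachable = {0,1,2,4}

Answer: UNREACHABLE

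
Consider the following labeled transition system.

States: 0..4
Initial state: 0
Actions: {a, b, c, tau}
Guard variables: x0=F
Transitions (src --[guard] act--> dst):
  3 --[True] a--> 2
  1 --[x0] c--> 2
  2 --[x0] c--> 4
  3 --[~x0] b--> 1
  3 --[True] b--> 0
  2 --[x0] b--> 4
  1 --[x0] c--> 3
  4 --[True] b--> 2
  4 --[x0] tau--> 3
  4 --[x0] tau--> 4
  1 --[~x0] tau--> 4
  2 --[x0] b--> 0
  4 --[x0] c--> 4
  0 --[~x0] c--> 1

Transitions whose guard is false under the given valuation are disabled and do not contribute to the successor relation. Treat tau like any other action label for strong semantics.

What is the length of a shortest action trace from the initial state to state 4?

Breadth-first toward 4:
  Layer 0: {0}
  Layer 1: {1}
  Layer 2: {4}
depth(4)=2, e.g. c·tau

Answer: 2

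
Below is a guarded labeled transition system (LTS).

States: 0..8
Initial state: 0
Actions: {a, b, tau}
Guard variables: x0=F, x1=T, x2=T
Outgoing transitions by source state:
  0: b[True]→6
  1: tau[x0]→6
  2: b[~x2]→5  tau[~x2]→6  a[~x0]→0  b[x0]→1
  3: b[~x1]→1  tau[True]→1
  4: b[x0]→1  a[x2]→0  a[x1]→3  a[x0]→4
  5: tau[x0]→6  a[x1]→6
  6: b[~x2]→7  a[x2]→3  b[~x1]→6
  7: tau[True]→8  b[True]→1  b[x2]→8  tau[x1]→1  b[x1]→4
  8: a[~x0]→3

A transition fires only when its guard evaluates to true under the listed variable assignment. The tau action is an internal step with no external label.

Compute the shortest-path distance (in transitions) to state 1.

Answer: 3

Trace:
BFS to 1:
  L0 = {0}
  L1 = {6}
  L2 = {3}
  L3 = {1}
depth(1)=3, e.g. b·a·tau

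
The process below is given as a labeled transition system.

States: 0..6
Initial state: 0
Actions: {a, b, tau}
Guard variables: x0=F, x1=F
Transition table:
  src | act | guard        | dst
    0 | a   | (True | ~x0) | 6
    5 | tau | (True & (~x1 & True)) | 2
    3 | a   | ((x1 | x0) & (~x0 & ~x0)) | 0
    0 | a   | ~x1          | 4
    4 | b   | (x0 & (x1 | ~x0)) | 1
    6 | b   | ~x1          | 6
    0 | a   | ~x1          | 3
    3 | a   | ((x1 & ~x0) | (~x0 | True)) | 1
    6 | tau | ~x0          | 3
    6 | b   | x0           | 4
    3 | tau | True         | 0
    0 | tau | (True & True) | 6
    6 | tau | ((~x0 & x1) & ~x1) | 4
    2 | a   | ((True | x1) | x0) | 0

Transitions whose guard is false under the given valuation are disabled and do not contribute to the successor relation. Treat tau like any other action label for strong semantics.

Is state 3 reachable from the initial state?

Guard filter leaves 10 enabled edge(s).
Layer 0: {0}
Layer 1: {3,4,6}  total {0,3,4,6}
Layer 2: {1}  total {0,1,3,4,6}
R = {0,1,3,4,6}
witness 3: a

Answer: REACHABLE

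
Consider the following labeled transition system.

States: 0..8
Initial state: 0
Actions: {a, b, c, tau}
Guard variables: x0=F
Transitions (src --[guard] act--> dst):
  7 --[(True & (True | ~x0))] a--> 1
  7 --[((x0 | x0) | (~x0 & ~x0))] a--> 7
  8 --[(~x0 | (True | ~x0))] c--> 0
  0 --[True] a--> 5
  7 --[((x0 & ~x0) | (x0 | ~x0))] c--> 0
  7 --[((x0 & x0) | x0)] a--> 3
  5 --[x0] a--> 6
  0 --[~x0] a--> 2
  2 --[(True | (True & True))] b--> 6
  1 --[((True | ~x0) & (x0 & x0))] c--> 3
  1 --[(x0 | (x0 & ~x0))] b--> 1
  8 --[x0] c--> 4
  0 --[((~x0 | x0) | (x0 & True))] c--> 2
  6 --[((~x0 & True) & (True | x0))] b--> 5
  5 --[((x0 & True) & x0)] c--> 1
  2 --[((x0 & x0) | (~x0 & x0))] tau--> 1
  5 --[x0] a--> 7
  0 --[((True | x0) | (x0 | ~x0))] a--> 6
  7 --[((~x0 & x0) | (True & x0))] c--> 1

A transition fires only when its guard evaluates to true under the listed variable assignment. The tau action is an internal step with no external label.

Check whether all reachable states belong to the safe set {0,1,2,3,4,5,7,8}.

Safe = {0,1,2,3,4,5,7,8}
Reach set: {0,2,5,6}
  0: ok
  2: ok
  5: ok
  6: VIOLATES
counterexample path to 6: a

Answer: INVARIANT VIOLATED at state 6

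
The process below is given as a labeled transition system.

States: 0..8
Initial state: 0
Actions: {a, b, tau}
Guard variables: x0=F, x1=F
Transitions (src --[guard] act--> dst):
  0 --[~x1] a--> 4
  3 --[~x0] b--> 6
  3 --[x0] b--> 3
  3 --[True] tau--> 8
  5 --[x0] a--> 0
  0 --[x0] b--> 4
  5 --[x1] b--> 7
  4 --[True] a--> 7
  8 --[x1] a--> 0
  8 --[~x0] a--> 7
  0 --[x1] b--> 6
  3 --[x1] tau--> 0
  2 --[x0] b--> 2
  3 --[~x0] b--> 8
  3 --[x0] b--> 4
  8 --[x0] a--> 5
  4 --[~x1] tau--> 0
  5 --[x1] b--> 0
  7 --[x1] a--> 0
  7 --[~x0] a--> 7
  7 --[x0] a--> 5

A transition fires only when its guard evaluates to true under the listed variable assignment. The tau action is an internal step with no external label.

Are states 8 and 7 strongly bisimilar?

Bisimulation quotient by refinement:
  π0 = {{0,1,2,3,4,5,6,7,8}}
  π1 = {{0,7,8},{1,2,5,6},{3},{4}}
  π2 = {{0},{1,2,5,6},{3},{4},{7,8}}
stable after 3 split(s): 5 block(s)
class of 8: {7,8}; class of 7: {7,8}

Answer: BISIMILAR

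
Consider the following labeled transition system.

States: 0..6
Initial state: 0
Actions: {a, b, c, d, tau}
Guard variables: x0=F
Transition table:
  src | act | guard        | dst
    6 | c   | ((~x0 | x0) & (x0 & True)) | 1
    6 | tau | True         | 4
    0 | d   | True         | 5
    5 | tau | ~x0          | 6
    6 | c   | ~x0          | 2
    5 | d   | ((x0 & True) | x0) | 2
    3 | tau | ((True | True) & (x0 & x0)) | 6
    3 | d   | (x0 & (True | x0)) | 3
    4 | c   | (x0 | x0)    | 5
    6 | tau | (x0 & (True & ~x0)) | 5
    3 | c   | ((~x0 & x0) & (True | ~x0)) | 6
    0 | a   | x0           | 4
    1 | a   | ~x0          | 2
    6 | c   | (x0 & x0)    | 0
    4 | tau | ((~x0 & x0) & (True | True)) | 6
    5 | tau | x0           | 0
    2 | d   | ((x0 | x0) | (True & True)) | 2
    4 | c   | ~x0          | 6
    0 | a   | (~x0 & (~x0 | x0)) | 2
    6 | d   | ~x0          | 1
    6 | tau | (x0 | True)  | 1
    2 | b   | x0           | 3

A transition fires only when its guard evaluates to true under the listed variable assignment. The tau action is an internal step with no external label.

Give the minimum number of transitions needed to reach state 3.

Layered search for 3:
  depth 0: {0}
  depth 1: {2,5}
  depth 2: {6}
  depth 3: {1,4}
3 never appears.

Answer: UNREACHABLE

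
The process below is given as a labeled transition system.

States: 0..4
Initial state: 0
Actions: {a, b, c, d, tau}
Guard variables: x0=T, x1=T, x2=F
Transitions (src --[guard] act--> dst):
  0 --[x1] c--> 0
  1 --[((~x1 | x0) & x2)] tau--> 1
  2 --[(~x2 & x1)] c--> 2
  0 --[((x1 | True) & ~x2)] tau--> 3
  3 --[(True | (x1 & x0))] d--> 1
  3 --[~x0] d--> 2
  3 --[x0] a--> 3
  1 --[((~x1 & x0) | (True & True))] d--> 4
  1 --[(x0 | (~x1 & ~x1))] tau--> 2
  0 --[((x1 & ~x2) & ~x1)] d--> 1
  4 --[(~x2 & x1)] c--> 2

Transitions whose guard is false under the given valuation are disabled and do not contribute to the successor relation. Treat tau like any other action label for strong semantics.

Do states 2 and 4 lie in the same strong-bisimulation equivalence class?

Answer: BISIMILAR

Working:
Compute ~ classes (split until stable):
  π0 = {{0,1,2,3,4}}
  π1 = {{0},{1},{2,4},{3}}
Fixed point at round 2; 4 class(es).
2∈{2,4}, 4∈{2,4}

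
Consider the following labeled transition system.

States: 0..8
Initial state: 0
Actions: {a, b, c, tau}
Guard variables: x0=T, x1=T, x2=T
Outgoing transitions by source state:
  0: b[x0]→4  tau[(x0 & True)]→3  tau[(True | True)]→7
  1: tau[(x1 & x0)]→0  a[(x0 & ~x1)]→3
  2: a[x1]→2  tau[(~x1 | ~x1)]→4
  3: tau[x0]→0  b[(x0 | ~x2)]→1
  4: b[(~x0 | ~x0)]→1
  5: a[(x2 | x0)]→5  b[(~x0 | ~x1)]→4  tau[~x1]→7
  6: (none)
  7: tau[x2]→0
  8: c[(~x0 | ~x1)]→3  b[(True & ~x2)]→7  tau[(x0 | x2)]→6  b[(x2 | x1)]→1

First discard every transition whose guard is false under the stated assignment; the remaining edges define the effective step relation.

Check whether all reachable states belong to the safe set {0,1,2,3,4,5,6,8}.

Answer: INVARIANT VIOLATED at state 7

Working:
Safe = {0,1,2,3,4,5,6,8}
R = {0,1,3,4,7}
  0: safe
  1: safe
  3: safe
  4: safe
  7: VIOLATES
reach 7 via tau — violates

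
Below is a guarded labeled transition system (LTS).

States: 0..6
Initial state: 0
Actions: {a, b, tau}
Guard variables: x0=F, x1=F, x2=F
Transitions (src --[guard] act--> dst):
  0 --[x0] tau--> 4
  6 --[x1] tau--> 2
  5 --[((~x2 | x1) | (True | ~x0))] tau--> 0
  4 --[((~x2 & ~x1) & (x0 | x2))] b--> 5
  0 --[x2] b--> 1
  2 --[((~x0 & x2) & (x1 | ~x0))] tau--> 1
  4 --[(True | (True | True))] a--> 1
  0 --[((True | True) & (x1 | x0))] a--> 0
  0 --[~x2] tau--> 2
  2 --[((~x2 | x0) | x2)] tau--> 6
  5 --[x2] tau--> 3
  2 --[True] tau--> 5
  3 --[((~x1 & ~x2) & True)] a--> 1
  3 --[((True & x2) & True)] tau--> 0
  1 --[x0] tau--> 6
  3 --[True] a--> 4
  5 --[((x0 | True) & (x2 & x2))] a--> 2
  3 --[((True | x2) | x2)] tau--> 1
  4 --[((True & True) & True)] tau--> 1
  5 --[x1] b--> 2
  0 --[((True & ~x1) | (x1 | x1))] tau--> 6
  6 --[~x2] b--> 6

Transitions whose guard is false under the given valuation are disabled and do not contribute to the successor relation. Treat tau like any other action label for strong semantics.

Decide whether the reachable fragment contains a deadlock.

Reachable = {0,2,5,6}
  0: tau→2  tau→6  [2 exit(s)]
  2: tau→5  tau→6  [2 exit(s)]
  5: tau→0  [1 exit(s)]
  6: b→6  [1 exit(s)]

Answer: DEADLOCK-FREE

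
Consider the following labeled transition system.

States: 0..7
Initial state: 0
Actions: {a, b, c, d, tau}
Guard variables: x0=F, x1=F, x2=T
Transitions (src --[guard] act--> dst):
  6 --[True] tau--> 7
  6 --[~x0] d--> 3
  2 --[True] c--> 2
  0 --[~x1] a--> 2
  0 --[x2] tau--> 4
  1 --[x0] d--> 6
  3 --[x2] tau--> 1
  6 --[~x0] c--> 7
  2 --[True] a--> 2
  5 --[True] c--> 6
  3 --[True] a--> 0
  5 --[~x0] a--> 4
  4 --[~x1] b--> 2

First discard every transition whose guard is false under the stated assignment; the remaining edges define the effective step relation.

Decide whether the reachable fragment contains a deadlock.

Reach set: {0,2,4}
  0: a→2  tau→4  [deg 2]
  2: a→2  c→2  [deg 2]
  4: b→2  [deg 1]

Answer: DEADLOCK-FREE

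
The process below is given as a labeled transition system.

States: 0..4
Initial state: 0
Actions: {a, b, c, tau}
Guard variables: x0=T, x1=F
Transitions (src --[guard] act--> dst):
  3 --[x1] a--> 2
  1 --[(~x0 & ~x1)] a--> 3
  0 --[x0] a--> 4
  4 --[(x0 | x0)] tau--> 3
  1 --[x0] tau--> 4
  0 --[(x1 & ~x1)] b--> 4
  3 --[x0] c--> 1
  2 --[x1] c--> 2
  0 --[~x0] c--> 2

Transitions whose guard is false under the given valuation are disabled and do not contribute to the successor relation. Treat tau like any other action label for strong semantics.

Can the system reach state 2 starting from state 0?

Answer: UNREACHABLE

Analysis:
After dropping false guards: 4 live edges.
Layer 0: {0}
Layer 1: {4}  now seen {0,4}
Layer 2: {3}  now seen {0,3,4}
Layer 3: {1}  now seen {0,1,3,4}
R = {0,1,3,4}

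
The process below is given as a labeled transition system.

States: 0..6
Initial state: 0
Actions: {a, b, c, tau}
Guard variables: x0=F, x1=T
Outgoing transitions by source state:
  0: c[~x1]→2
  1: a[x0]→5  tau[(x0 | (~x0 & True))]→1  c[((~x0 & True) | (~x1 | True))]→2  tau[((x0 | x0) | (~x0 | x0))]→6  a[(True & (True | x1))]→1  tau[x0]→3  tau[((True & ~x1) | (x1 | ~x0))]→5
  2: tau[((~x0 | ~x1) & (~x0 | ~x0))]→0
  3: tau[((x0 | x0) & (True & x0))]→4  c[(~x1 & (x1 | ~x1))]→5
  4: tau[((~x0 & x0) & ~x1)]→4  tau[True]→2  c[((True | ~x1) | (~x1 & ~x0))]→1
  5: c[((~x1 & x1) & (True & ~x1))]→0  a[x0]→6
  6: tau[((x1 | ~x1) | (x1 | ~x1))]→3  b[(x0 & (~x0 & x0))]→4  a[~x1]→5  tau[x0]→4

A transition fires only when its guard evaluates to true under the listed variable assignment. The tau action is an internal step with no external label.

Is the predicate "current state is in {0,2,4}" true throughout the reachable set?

Answer: INVARIANT HOLDS

Analysis:
Allowed set {0,2,4}
Reachable = {0}
  0: ok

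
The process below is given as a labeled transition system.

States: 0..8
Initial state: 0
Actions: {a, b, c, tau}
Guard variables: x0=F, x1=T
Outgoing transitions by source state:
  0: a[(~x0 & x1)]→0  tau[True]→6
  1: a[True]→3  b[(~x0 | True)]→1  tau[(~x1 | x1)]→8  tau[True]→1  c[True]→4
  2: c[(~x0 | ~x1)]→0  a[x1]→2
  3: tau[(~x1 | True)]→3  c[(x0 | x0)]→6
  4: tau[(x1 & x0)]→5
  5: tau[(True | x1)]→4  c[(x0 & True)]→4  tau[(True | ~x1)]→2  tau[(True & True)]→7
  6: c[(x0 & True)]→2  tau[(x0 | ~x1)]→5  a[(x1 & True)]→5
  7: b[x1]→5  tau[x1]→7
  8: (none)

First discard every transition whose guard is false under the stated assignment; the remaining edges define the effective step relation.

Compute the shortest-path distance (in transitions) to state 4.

Breadth-first toward 4:
  L0 = {0}
  L1 = {6}
  L2 = {5}
  L3 = {2,4,7}
4 enters at depth 3; path tau·a·tau

Answer: 3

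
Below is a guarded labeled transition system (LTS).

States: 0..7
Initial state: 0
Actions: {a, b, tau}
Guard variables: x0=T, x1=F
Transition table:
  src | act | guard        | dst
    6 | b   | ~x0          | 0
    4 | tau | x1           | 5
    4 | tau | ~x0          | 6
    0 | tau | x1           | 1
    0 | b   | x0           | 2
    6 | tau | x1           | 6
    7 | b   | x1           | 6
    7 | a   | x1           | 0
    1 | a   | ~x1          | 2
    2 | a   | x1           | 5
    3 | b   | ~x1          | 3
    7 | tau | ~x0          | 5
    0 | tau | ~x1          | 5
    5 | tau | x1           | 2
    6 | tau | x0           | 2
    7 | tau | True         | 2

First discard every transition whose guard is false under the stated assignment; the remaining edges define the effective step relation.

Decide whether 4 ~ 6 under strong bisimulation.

Answer: NOT BISIMILAR

Analysis:
Bisimulation quotient by refinement:
  π0 = {{0,1,2,3,4,5,6,7}}
  π1 = {{0},{1},{2,4,5},{3},{6,7}}
stable after 2 split(s): 5 block(s)
4∈{2,4,5}, 6∈{6,7}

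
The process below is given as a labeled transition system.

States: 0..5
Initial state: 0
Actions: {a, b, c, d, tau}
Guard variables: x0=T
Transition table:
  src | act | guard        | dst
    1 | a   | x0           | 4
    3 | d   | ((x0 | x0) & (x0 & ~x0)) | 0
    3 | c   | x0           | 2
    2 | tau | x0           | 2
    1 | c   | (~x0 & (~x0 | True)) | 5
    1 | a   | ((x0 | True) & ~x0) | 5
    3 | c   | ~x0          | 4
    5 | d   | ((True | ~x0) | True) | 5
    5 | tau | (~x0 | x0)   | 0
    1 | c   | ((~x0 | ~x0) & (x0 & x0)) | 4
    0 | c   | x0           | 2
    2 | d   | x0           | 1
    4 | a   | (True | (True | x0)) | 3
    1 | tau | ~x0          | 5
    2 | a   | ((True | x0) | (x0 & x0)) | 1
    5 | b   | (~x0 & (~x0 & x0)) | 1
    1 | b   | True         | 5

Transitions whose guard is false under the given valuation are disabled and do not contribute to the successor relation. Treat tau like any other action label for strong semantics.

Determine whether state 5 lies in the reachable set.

Answer: REACHABLE

Trace:
10 transition(s) survive guard evaluation.
Layer 0: {0}
Layer 1: {2}  total {0,2}
Layer 2: {1}  total {0,1,2}
Layer 3: {4,5}  total {0,1,2,4,5}
Layer 4: {3}  total {0,1,2,3,4,5}
Reach set: {0,1,2,3,4,5}
Path to 5: c·d·b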